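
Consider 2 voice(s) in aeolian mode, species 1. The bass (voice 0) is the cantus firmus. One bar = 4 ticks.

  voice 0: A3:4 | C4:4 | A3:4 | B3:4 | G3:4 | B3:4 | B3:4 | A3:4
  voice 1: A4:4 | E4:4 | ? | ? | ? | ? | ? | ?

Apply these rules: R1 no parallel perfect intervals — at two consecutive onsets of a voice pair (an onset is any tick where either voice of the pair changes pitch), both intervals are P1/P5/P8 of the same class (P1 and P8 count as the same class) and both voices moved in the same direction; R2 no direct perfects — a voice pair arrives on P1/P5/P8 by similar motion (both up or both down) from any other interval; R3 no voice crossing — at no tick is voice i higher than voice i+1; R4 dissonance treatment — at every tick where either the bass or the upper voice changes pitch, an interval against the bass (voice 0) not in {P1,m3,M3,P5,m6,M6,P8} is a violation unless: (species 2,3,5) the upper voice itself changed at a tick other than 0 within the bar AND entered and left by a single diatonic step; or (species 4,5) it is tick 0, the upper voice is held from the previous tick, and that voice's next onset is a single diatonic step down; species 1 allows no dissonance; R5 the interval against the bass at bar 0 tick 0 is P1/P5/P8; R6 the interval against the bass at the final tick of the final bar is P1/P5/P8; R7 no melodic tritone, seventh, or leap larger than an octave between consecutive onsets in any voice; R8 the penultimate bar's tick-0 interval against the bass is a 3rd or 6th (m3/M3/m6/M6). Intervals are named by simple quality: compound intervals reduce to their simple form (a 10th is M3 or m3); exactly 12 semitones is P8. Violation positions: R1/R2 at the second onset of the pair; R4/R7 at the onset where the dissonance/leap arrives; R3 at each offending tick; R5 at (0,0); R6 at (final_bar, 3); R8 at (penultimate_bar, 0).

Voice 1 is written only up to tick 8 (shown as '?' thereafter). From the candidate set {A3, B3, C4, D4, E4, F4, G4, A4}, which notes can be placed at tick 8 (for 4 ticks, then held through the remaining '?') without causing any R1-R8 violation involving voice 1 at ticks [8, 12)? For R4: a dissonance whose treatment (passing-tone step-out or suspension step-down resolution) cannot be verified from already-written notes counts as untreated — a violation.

{A4, C4, E4, F4}

A3: violates R2
B3: violates R4
C4: legal
D4: violates R4
E4: legal
F4: legal
G4: violates R4
A4: legal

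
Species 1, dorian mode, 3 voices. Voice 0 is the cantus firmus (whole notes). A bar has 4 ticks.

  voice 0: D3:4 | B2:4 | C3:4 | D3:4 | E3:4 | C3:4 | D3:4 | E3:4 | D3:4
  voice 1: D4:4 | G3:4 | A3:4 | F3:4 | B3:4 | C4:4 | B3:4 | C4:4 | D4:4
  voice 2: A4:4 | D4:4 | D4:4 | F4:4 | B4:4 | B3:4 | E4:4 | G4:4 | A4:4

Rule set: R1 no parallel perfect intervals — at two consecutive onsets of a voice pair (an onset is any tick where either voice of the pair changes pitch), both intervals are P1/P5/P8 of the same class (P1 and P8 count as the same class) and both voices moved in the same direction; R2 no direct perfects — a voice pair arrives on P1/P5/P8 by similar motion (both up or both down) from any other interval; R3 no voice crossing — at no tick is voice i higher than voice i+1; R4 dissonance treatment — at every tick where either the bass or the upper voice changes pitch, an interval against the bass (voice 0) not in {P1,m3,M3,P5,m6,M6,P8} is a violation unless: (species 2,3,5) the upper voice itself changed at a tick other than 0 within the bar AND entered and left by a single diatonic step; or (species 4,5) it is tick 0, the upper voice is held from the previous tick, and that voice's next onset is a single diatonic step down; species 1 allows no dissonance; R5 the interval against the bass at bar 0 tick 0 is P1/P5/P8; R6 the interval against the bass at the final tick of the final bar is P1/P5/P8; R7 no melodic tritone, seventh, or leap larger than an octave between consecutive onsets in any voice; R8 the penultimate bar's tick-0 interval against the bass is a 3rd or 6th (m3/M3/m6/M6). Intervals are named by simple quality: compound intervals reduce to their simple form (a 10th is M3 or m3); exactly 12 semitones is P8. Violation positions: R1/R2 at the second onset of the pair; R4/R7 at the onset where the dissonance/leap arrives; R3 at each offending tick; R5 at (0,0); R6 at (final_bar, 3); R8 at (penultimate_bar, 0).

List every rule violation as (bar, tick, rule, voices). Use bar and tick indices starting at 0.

(1, 0, R1, (1, 2))
(2, 0, R4, (0, 2))
(4, 0, R1, (1, 2))
(4, 0, R2, (0, 1))
(4, 0, R2, (0, 2))
(4, 0, R7, (1,))
(4, 0, R7, (2,))
(5, 0, R3, (1, 2))
(5, 0, R4, (0, 2))
(5, 1, R3, (1, 2))
(5, 2, R3, (1, 2))
(5, 3, R3, (1, 2))
(6, 0, R4, (0, 2))
(7, 0, R2, (1, 2))
(8, 0, R1, (1, 2))

bar 0: v0=D3 v1=D4 v2=A4 downbeat P5
bar 1: v0=B2 v1=G3 v2=D4 downbeat m3
bar 2: v0=C3 v1=A3 v2=D4 downbeat M2
bar 3: v0=D3 v1=F3 v2=F4 downbeat m3
bar 4: v0=E3 v1=B3 v2=B4 downbeat P5
bar 5: v0=C3 v1=C4 v2=B3 downbeat M7
bar 6: v0=D3 v1=B3 v2=E4 downbeat M2
bar 7: v0=E3 v1=C4 v2=G4 downbeat m3
bar 8: v0=D3 v1=D4 v2=A4 downbeat P5
  -> R1 @ bar 1 tick 0 v(1, 2): D4/A4 P5 -> G3/D4 P5 similar
  -> R4 @ bar 2 tick 0 v(0, 2): C3/D4 M2 untreated
  -> R1 @ bar 4 tick 0 v(1, 2): F3/F4 P8 -> B3/B4 P8 similar
  -> R2 @ bar 4 tick 0 v(0, 1): D3/F3 m3 -> E3/B3 P5 similar
  -> R2 @ bar 4 tick 0 v(0, 2): D3/F4 m3 -> E3/B4 P5 similar
  -> R7 @ bar 4 tick 0 v(1,): F3->B3 leap 6st
  -> R7 @ bar 4 tick 0 v(2,): F4->B4 leap 6st
  -> R3 @ bar 5 tick 0 v(1, 2): C4 above B3
  -> R4 @ bar 5 tick 0 v(0, 2): C3/B3 M7 untreated
  -> R3 @ bar 5 tick 1 v(1, 2): C4 above B3
  -> R3 @ bar 5 tick 2 v(1, 2): C4 above B3
  -> R3 @ bar 5 tick 3 v(1, 2): C4 above B3
  -> R4 @ bar 6 tick 0 v(0, 2): D3/E4 M2 untreated
  -> R2 @ bar 7 tick 0 v(1, 2): B3/E4 P4 -> C4/G4 P5 similar
  -> R1 @ bar 8 tick 0 v(1, 2): C4/G4 P5 -> D4/A4 P5 similar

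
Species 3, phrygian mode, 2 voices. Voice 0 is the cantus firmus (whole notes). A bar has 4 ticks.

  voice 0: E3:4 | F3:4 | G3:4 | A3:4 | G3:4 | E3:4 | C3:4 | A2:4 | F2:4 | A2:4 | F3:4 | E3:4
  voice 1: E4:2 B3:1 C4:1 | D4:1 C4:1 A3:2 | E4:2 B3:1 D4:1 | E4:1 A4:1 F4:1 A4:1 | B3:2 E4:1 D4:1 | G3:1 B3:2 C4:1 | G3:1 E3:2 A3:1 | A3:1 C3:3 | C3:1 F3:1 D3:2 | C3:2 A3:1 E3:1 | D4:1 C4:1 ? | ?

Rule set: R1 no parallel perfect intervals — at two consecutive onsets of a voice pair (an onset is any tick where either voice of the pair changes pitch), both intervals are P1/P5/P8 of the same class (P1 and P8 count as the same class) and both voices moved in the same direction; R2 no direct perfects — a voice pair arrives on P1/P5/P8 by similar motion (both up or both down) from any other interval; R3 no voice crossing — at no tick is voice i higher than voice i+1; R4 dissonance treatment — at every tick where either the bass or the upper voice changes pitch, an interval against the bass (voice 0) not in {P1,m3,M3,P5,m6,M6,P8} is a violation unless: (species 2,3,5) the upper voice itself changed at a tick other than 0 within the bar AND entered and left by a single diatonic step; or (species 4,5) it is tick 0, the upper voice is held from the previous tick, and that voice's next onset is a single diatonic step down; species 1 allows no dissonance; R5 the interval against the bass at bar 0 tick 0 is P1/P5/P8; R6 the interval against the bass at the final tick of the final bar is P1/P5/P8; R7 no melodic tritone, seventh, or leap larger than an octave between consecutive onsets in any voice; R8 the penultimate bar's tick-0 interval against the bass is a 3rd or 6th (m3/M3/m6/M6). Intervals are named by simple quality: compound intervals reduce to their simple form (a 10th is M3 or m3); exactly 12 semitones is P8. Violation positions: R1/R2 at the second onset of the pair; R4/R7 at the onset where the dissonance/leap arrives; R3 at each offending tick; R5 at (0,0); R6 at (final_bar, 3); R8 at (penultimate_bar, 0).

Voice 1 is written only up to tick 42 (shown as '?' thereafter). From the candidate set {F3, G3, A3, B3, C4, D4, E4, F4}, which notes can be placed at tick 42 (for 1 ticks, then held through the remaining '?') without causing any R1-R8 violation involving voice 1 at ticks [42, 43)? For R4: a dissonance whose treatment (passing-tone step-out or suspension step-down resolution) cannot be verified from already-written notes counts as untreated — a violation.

F3: legal
G3: violates R4
A3: legal
B3: violates R4
C4: legal
D4: legal
E4: violates R4
F4: legal

{A3, C4, D4, F3, F4}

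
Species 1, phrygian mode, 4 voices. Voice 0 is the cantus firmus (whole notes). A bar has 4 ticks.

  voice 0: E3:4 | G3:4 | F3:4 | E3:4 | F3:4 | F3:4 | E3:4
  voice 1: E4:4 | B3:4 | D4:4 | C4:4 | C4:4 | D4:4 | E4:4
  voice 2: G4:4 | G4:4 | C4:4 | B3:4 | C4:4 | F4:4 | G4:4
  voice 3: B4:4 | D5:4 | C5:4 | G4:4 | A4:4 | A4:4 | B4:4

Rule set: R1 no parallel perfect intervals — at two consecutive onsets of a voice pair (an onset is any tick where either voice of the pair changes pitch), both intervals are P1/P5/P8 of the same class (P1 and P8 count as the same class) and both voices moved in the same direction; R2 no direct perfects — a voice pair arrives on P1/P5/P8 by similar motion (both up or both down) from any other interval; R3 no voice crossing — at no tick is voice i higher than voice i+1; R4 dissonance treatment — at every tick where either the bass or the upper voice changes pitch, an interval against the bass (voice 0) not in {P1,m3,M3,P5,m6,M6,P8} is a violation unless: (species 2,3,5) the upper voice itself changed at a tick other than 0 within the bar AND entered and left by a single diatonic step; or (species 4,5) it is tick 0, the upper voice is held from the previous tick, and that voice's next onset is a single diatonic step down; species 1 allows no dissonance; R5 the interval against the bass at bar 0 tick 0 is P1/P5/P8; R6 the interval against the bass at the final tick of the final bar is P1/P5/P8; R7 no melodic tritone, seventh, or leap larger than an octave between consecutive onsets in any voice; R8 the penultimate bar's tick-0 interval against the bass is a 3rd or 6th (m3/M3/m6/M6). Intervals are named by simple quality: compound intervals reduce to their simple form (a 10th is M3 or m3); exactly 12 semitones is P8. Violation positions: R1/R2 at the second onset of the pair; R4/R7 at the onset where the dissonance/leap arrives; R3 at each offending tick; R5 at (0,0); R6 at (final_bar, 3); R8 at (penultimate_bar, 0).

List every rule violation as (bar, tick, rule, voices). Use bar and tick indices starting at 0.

bar 0: v0=E3 v1=E4 v2=G4 v3=B4 downbeat P5
bar 1: v0=G3 v1=B3 v2=G4 v3=D5 downbeat P5
bar 2: v0=F3 v1=D4 v2=C4 v3=C5 downbeat P5
bar 3: v0=E3 v1=C4 v2=B3 v3=G4 downbeat m3
bar 4: v0=F3 v1=C4 v2=C4 v3=A4 downbeat M3
bar 5: v0=F3 v1=D4 v2=F4 v3=A4 downbeat M3
bar 6: v0=E3 v1=E4 v2=G4 v3=B4 downbeat P5
  -> R5 @ bar 0 tick 0 v(0, 2): opens on m3
  -> R1 @ bar 1 tick 0 v(0, 3): E3/B4 P5 -> G3/D5 P5 similar
  -> R1 @ bar 2 tick 0 v(0, 3): G3/D5 P5 -> F3/C5 P5 similar
  -> R2 @ bar 2 tick 0 v(0, 2): G3/G4 P8 -> F3/C4 P5 similar
  -> R2 @ bar 2 tick 0 v(2, 3): G4/D5 P5 -> C4/C5 P8 similar
  -> R3 @ bar 2 tick 0 v(1, 2): D4 above C4
  -> R3 @ bar 2 tick 1 v(1, 2): D4 above C4
  -> R3 @ bar 2 tick 2 v(1, 2): D4 above C4
  -> R3 @ bar 2 tick 3 v(1, 2): D4 above C4
  -> R1 @ bar 3 tick 0 v(0, 2): F3/C4 P5 -> E3/B3 P5 similar
  -> R2 @ bar 3 tick 0 v(1, 3): D4/C5 m7 -> C4/G4 P5 similar
  -> R3 @ bar 3 tick 0 v(1, 2): C4 above B3
  -> R3 @ bar 3 tick 1 v(1, 2): C4 above B3
  -> R3 @ bar 3 tick 2 v(1, 2): C4 above B3
  -> R3 @ bar 3 tick 3 v(1, 2): C4 above B3
  -> R1 @ bar 4 tick 0 v(0, 2): E3/B3 P5 -> F3/C4 P5 similar
  -> R8 @ bar 5 tick 0 v(0, 2): penult P8 not 3rd/6th
  -> R1 @ bar 6 tick 0 v(1, 3): D4/A4 P5 -> E4/B4 P5 similar
  -> R6 @ bar 6 tick 3 v(0, 2): closes on m3

(0, 0, R5, (0, 2))
(1, 0, R1, (0, 3))
(2, 0, R1, (0, 3))
(2, 0, R2, (0, 2))
(2, 0, R2, (2, 3))
(2, 0, R3, (1, 2))
(2, 1, R3, (1, 2))
(2, 2, R3, (1, 2))
(2, 3, R3, (1, 2))
(3, 0, R1, (0, 2))
(3, 0, R2, (1, 3))
(3, 0, R3, (1, 2))
(3, 1, R3, (1, 2))
(3, 2, R3, (1, 2))
(3, 3, R3, (1, 2))
(4, 0, R1, (0, 2))
(5, 0, R8, (0, 2))
(6, 0, R1, (1, 3))
(6, 3, R6, (0, 2))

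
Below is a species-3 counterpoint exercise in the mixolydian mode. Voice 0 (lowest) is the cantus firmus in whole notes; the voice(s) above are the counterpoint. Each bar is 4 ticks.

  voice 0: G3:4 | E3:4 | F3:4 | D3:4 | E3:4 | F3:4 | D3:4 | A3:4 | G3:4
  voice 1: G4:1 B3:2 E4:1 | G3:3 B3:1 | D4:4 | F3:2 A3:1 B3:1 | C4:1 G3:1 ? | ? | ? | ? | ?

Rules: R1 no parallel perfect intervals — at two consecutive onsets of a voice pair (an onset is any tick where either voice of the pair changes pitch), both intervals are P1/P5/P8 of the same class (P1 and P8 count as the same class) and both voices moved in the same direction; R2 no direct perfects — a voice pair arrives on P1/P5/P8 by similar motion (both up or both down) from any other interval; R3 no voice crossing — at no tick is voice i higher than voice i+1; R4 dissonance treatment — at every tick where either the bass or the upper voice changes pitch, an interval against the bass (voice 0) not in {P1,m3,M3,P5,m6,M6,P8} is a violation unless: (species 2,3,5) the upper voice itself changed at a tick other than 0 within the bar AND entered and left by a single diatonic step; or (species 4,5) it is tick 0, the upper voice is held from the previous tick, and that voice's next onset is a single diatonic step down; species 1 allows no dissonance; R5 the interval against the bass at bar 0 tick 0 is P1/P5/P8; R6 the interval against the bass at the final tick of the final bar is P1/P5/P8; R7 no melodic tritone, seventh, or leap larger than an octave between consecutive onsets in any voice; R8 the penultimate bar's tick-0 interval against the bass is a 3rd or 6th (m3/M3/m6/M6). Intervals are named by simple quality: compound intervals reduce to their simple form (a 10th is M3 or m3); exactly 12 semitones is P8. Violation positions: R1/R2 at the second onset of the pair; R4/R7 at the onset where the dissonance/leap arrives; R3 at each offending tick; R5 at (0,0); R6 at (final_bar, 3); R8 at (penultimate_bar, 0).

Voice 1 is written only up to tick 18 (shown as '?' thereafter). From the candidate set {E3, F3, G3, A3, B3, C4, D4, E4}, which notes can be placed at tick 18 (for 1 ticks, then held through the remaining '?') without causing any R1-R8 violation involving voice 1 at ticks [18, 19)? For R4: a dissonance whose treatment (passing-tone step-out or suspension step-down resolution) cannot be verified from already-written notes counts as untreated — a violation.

{B3, C4, E3, E4, G3}

E3: legal
F3: violates R4
G3: legal
A3: violates R4
B3: legal
C4: legal
D4: violates R4
E4: legal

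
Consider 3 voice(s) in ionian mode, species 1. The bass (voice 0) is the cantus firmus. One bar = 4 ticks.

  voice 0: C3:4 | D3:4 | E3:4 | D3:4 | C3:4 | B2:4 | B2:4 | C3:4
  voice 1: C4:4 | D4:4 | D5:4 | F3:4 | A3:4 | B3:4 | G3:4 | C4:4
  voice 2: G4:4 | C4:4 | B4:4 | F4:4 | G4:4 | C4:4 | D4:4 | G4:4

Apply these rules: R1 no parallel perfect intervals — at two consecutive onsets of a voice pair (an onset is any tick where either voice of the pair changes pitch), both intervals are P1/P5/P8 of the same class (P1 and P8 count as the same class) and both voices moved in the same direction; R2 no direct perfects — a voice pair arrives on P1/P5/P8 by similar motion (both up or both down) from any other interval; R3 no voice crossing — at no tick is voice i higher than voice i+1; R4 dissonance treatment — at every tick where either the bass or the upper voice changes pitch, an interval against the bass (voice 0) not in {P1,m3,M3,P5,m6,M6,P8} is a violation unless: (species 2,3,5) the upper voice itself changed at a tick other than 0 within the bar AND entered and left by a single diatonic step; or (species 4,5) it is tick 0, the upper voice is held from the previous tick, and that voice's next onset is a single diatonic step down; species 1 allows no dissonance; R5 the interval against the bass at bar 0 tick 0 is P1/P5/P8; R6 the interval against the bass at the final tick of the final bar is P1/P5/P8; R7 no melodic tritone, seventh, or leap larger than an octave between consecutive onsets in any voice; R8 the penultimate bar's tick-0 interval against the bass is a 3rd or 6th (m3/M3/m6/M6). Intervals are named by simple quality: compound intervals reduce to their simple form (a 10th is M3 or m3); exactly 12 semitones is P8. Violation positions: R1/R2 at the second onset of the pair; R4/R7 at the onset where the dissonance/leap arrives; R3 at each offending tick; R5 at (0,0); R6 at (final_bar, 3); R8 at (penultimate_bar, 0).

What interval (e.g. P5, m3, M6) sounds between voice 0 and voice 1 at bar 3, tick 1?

voice 0=D3 voice 1=F3 -> m3

m3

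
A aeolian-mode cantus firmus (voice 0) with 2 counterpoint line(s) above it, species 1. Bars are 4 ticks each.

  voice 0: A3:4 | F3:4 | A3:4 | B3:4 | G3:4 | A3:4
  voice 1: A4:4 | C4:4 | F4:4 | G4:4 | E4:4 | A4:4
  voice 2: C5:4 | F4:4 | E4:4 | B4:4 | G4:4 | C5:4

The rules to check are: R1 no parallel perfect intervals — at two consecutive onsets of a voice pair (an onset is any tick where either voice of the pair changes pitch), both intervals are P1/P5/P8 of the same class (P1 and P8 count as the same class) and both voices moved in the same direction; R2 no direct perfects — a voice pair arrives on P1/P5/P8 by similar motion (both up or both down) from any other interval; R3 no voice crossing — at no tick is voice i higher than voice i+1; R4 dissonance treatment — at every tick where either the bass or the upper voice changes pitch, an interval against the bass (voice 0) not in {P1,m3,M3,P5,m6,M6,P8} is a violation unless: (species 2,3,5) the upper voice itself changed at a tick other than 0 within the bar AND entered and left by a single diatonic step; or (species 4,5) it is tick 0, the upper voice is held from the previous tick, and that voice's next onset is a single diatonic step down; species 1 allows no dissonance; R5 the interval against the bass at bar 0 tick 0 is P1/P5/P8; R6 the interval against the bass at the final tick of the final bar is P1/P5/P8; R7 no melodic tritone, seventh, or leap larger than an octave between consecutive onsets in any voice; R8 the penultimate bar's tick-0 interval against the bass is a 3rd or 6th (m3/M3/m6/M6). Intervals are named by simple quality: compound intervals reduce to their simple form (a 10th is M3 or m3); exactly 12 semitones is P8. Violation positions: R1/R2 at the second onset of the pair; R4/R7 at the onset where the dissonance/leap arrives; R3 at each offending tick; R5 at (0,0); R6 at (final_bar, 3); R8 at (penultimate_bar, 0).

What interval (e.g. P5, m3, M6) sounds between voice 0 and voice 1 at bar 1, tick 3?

P5

voice 0=F3 voice 1=C4 -> P5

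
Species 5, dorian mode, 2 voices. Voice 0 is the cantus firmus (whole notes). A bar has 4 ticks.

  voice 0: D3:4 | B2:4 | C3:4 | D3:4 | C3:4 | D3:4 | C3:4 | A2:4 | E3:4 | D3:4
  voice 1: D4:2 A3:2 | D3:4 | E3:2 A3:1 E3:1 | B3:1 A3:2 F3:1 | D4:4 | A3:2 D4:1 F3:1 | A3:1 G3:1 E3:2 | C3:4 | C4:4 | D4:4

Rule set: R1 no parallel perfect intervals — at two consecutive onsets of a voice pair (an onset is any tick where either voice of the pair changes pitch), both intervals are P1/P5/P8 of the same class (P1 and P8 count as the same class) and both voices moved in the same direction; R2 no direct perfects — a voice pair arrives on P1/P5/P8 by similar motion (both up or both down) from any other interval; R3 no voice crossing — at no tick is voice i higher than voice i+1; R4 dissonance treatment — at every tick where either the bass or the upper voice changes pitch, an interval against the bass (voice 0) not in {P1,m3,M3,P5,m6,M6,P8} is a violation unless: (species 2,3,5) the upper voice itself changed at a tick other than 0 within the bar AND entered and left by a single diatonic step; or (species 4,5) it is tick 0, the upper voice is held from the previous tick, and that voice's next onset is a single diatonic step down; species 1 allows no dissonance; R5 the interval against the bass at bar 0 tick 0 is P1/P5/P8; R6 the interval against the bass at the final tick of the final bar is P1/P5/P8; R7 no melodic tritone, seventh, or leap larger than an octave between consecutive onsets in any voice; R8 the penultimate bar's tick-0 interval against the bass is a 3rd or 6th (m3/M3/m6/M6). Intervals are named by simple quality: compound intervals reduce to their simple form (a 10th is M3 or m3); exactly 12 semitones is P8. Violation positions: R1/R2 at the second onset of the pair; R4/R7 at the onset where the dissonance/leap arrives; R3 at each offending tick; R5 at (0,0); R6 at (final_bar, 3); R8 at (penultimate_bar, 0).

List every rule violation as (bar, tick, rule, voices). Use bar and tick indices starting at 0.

(4, 0, R4, (0, 1))

bar 0: v0=D3 v1=D4 downbeat P8
bar 1: v0=B2 v1=D3 downbeat m3
bar 2: v0=C3 v1=E3 downbeat M3
bar 3: v0=D3 v1=B3 downbeat M6
bar 4: v0=C3 v1=D4 downbeat M2
bar 5: v0=D3 v1=A3 downbeat P5
bar 6: v0=C3 v1=A3 downbeat M6
bar 7: v0=A2 v1=C3 downbeat m3
bar 8: v0=E3 v1=C4 downbeat m6
bar 9: v0=D3 v1=D4 downbeat P8
  -> R4 @ bar 4 tick 0 v(0, 1): C3/D4 M2 untreated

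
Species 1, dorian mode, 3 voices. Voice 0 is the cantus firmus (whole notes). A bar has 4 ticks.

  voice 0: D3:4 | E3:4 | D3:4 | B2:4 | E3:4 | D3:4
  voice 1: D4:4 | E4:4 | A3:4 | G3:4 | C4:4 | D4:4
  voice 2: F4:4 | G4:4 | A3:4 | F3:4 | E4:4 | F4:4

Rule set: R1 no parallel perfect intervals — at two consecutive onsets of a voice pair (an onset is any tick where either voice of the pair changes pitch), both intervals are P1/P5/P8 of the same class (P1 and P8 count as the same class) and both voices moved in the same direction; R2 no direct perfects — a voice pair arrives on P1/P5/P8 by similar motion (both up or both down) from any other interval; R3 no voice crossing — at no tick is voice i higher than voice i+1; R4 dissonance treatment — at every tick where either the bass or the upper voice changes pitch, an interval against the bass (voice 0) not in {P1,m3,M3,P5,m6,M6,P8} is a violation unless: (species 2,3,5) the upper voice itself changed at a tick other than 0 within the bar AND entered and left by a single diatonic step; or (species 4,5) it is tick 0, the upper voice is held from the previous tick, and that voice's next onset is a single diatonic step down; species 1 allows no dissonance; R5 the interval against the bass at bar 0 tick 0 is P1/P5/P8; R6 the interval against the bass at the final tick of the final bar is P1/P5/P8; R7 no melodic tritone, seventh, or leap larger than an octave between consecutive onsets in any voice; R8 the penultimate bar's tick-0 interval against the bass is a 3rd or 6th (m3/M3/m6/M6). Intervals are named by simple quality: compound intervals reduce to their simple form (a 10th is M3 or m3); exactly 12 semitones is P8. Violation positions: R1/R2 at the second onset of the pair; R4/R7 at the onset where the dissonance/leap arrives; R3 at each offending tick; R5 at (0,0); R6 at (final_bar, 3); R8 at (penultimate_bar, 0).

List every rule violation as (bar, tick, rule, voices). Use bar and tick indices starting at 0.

(0, 0, R5, (0, 2))
(1, 0, R1, (0, 1))
(2, 0, R2, (0, 1))
(2, 0, R2, (0, 2))
(2, 0, R2, (1, 2))
(2, 0, R7, (2,))
(3, 0, R3, (1, 2))
(3, 0, R4, (0, 2))
(3, 1, R3, (1, 2))
(3, 2, R3, (1, 2))
(3, 3, R3, (1, 2))
(4, 0, R2, (0, 2))
(4, 0, R7, (2,))
(4, 0, R8, (0, 2))
(5, 3, R6, (0, 2))

bar 0: v0=D3 v1=D4 v2=F4 downbeat m3
bar 1: v0=E3 v1=E4 v2=G4 downbeat m3
bar 2: v0=D3 v1=A3 v2=A3 downbeat P5
bar 3: v0=B2 v1=G3 v2=F3 downbeat TT
bar 4: v0=E3 v1=C4 v2=E4 downbeat P8
bar 5: v0=D3 v1=D4 v2=F4 downbeat m3
  -> R5 @ bar 0 tick 0 v(0, 2): opens on m3
  -> R1 @ bar 1 tick 0 v(0, 1): D3/D4 P8 -> E3/E4 P8 similar
  -> R2 @ bar 2 tick 0 v(0, 1): E3/E4 P8 -> D3/A3 P5 similar
  -> R2 @ bar 2 tick 0 v(0, 2): E3/G4 m3 -> D3/A3 P5 similar
  -> R2 @ bar 2 tick 0 v(1, 2): E4/G4 m3 -> A3/A3 P1 similar
  -> R7 @ bar 2 tick 0 v(2,): G4->A3 leap 10st
  -> R3 @ bar 3 tick 0 v(1, 2): G3 above F3
  -> R4 @ bar 3 tick 0 v(0, 2): B2/F3 TT untreated
  -> R3 @ bar 3 tick 1 v(1, 2): G3 above F3
  -> R3 @ bar 3 tick 2 v(1, 2): G3 above F3
  -> R3 @ bar 3 tick 3 v(1, 2): G3 above F3
  -> R2 @ bar 4 tick 0 v(0, 2): B2/F3 TT -> E3/E4 P8 similar
  -> R7 @ bar 4 tick 0 v(2,): F3->E4 leap 11st
  -> R8 @ bar 4 tick 0 v(0, 2): penult P8 not 3rd/6th
  -> R6 @ bar 5 tick 3 v(0, 2): closes on m3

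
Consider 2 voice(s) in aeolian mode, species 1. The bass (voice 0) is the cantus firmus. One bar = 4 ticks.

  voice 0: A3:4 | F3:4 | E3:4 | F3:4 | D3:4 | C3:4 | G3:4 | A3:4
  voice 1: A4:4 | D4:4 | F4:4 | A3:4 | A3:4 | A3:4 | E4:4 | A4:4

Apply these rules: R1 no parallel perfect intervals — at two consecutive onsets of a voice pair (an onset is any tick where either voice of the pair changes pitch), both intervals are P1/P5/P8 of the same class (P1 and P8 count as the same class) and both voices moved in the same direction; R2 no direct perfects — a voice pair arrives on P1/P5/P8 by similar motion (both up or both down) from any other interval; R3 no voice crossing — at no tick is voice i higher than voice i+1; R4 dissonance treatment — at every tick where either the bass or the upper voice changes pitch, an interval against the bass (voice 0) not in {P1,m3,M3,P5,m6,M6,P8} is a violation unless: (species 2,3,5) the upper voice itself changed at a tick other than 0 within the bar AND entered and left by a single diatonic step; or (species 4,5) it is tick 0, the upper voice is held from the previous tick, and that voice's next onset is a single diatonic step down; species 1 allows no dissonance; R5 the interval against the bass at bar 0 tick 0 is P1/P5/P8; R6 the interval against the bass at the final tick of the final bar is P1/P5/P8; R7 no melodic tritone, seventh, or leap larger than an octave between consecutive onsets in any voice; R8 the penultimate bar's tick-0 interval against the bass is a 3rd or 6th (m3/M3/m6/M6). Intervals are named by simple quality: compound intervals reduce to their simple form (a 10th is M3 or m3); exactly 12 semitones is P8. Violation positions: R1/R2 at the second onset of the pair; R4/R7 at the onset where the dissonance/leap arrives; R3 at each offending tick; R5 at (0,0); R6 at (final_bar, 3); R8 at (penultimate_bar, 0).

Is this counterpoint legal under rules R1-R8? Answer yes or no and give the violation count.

bar 0: v0=A3 v1=A4 (P8)
bar 1: v0=F3 v1=D4 (M6)
bar 2: v0=E3 v1=F4 (m2)
bar 3: v0=F3 v1=A3 (M3)
bar 4: v0=D3 v1=A3 (P5)
bar 5: v0=C3 v1=A3 (M6)
bar 6: v0=G3 v1=E4 (M6)
bar 7: v0=A3 v1=A4 (P8)
  R4 @ bar2.0: E3/F4 m2 untreated
  R2 @ bar7.0: G3/E4 M6 -> A3/A4 P8 similar

No (2 violations)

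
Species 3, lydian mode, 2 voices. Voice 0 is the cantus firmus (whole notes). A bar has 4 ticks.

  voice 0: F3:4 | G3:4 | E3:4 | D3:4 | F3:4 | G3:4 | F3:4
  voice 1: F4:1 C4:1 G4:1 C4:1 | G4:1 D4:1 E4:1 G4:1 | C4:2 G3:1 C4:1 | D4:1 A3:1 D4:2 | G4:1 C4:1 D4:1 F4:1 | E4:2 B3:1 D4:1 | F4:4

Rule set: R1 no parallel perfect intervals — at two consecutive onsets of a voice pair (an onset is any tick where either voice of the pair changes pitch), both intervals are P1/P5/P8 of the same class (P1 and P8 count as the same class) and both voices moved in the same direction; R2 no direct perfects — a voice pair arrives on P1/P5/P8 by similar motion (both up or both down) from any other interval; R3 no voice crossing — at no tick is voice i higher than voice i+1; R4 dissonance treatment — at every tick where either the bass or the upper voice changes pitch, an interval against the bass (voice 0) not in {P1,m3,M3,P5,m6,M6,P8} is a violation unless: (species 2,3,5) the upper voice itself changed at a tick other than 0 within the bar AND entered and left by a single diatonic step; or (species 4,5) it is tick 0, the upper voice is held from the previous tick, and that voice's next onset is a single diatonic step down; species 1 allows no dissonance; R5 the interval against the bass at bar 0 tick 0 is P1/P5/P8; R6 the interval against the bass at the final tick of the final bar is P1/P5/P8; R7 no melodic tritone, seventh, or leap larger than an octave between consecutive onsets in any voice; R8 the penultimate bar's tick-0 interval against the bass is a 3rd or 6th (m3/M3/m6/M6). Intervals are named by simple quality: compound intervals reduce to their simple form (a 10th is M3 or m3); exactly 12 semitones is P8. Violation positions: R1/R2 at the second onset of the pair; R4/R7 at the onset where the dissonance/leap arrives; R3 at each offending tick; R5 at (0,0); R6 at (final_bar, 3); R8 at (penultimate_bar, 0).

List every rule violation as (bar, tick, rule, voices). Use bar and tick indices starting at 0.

(0, 2, R4, (0, 1))
(1, 0, R2, (0, 1))
(4, 0, R4, (0, 1))

bar 0: v0=F3 v1=F4 downbeat P8
bar 1: v0=G3 v1=G4 downbeat P8
bar 2: v0=E3 v1=C4 downbeat m6
bar 3: v0=D3 v1=D4 downbeat P8
bar 4: v0=F3 v1=G4 downbeat M2
bar 5: v0=G3 v1=E4 downbeat M6
bar 6: v0=F3 v1=F4 downbeat P8
  -> R4 @ bar 0 tick 2 v(0, 1): F3/G4 M2 untreated
  -> R2 @ bar 1 tick 0 v(0, 1): F3/C4 P5 -> G3/G4 P8 similar
  -> R4 @ bar 4 tick 0 v(0, 1): F3/G4 M2 untreated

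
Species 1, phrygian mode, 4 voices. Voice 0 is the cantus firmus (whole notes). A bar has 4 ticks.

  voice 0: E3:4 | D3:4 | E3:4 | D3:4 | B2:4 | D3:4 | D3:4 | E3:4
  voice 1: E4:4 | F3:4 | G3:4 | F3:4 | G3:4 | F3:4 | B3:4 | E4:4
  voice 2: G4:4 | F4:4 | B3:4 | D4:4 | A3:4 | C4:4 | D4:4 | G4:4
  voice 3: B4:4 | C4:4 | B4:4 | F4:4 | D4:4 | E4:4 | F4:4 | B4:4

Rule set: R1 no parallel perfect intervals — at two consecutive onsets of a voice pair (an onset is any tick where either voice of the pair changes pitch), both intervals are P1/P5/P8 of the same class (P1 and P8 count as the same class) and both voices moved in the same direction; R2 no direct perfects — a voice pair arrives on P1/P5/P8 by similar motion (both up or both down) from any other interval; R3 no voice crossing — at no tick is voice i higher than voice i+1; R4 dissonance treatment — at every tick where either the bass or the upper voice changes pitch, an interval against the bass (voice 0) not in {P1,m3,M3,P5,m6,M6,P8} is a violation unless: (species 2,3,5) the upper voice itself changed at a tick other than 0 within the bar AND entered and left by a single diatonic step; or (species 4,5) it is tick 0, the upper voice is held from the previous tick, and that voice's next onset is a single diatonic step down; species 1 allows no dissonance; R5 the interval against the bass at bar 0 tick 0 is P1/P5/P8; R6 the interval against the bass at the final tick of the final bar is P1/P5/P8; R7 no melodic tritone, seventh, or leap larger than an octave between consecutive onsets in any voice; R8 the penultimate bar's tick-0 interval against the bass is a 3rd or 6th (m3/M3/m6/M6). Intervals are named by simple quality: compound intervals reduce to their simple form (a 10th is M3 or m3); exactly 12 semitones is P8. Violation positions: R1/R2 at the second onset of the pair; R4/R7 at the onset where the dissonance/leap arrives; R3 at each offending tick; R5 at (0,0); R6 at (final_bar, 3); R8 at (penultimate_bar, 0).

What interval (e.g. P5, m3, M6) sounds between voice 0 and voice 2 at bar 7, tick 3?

voice 0=E3 voice 2=G4 -> m3

m3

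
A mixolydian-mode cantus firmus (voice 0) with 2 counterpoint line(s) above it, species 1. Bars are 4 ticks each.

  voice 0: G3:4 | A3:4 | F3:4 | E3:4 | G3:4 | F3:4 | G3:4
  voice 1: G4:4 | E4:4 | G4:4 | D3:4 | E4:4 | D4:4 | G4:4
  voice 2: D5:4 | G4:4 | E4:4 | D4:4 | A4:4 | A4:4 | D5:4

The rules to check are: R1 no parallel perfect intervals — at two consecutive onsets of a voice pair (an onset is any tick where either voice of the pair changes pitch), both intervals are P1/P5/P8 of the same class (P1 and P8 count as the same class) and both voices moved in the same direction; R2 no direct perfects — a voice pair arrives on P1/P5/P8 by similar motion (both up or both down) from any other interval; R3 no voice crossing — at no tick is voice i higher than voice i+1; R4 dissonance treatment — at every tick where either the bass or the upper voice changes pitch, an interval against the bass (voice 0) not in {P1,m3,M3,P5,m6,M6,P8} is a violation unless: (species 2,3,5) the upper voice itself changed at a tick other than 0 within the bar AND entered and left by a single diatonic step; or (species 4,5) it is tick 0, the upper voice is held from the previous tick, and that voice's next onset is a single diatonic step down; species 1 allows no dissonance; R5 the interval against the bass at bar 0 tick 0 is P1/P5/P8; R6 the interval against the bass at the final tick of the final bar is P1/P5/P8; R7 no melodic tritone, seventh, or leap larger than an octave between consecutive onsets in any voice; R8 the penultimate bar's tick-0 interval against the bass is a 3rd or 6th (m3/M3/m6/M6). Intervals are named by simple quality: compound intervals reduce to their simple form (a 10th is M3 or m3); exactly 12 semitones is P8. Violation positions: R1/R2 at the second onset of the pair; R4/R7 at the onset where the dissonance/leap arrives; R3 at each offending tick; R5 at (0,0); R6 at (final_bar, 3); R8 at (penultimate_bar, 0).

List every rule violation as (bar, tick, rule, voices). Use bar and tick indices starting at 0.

bar 0: v0=G3 v1=G4 v2=D5 downbeat P5
bar 1: v0=A3 v1=E4 v2=G4 downbeat m7
bar 2: v0=F3 v1=G4 v2=E4 downbeat M7
bar 3: v0=E3 v1=D3 v2=D4 downbeat m7
bar 4: v0=G3 v1=E4 v2=A4 downbeat M2
bar 5: v0=F3 v1=D4 v2=A4 downbeat M3
bar 6: v0=G3 v1=G4 v2=D5 downbeat P5
  -> R4 @ bar 1 tick 0 v(0, 2): A3/G4 m7 untreated
  -> R3 @ bar 2 tick 0 v(1, 2): G4 above E4
  -> R4 @ bar 2 tick 0 v(0, 1): F3/G4 M2 untreated
  -> R4 @ bar 2 tick 0 v(0, 2): F3/E4 M7 untreated
  -> R3 @ bar 2 tick 1 v(1, 2): G4 above E4
  -> R3 @ bar 2 tick 2 v(1, 2): G4 above E4
  -> R3 @ bar 2 tick 3 v(1, 2): G4 above E4
  -> R2 @ bar 3 tick 0 v(1, 2): G4/E4 m3 -> D3/D4 P8 similar
  -> R3 @ bar 3 tick 0 v(0, 1): E3 above D3
  -> R4 @ bar 3 tick 0 v(0, 1): E3/D3 M2 untreated
  -> R4 @ bar 3 tick 0 v(0, 2): E3/D4 m7 untreated
  -> R7 @ bar 3 tick 0 v(1,): G4->D3 leap 17st
  -> R3 @ bar 3 tick 1 v(0, 1): E3 above D3
  -> R3 @ bar 3 tick 2 v(0, 1): E3 above D3
  -> R3 @ bar 3 tick 3 v(0, 1): E3 above D3
  -> R4 @ bar 4 tick 0 v(0, 2): G3/A4 M2 untreated
  -> R7 @ bar 4 tick 0 v(1,): D3->E4 leap 14st
  -> R1 @ bar 6 tick 0 v(1, 2): D4/A4 P5 -> G4/D5 P5 similar
  -> R2 @ bar 6 tick 0 v(0, 1): F3/D4 M6 -> G3/G4 P8 similar
  -> R2 @ bar 6 tick 0 v(0, 2): F3/A4 M3 -> G3/D5 P5 similar

(1, 0, R4, (0, 2))
(2, 0, R3, (1, 2))
(2, 0, R4, (0, 1))
(2, 0, R4, (0, 2))
(2, 1, R3, (1, 2))
(2, 2, R3, (1, 2))
(2, 3, R3, (1, 2))
(3, 0, R2, (1, 2))
(3, 0, R3, (0, 1))
(3, 0, R4, (0, 1))
(3, 0, R4, (0, 2))
(3, 0, R7, (1,))
(3, 1, R3, (0, 1))
(3, 2, R3, (0, 1))
(3, 3, R3, (0, 1))
(4, 0, R4, (0, 2))
(4, 0, R7, (1,))
(6, 0, R1, (1, 2))
(6, 0, R2, (0, 1))
(6, 0, R2, (0, 2))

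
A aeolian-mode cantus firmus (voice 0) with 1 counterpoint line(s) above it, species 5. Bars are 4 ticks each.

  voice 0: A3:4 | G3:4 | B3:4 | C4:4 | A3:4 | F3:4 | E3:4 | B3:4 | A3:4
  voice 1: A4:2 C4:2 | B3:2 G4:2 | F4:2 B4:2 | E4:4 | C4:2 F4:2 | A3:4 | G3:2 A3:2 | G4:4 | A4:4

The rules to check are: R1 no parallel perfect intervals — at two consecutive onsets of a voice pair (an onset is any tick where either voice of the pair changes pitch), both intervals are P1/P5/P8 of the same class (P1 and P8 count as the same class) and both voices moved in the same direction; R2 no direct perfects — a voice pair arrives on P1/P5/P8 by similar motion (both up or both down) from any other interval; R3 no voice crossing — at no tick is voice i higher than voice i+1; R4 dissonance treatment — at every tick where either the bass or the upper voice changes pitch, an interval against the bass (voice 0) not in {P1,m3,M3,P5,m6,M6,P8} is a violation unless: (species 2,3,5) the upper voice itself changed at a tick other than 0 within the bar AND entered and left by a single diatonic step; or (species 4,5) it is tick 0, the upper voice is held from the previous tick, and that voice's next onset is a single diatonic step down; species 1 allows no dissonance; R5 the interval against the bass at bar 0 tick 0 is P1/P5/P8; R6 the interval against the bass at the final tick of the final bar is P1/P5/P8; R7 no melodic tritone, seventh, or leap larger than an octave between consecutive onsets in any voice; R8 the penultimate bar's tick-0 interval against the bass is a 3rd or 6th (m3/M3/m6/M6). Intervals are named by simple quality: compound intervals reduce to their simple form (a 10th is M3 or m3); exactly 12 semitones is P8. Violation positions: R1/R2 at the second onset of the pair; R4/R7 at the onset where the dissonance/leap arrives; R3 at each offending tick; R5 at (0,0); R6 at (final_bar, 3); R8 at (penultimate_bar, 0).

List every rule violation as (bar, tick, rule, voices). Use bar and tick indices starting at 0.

bar 0: v0=A3 v1=A4 downbeat P8
bar 1: v0=G3 v1=B3 downbeat M3
bar 2: v0=B3 v1=F4 downbeat TT
bar 3: v0=C4 v1=E4 downbeat M3
bar 4: v0=A3 v1=C4 downbeat m3
bar 5: v0=F3 v1=A3 downbeat M3
bar 6: v0=E3 v1=G3 downbeat m3
bar 7: v0=B3 v1=G4 downbeat m6
bar 8: v0=A3 v1=A4 downbeat P8
  -> R4 @ bar 2 tick 0 v(0, 1): B3/F4 TT untreated
  -> R7 @ bar 2 tick 2 v(1,): F4->B4 leap 6st
  -> R4 @ bar 6 tick 2 v(0, 1): E3/A3 P4 untreated
  -> R7 @ bar 7 tick 0 v(1,): A3->G4 leap 10st

(2, 0, R4, (0, 1))
(2, 2, R7, (1,))
(6, 2, R4, (0, 1))
(7, 0, R7, (1,))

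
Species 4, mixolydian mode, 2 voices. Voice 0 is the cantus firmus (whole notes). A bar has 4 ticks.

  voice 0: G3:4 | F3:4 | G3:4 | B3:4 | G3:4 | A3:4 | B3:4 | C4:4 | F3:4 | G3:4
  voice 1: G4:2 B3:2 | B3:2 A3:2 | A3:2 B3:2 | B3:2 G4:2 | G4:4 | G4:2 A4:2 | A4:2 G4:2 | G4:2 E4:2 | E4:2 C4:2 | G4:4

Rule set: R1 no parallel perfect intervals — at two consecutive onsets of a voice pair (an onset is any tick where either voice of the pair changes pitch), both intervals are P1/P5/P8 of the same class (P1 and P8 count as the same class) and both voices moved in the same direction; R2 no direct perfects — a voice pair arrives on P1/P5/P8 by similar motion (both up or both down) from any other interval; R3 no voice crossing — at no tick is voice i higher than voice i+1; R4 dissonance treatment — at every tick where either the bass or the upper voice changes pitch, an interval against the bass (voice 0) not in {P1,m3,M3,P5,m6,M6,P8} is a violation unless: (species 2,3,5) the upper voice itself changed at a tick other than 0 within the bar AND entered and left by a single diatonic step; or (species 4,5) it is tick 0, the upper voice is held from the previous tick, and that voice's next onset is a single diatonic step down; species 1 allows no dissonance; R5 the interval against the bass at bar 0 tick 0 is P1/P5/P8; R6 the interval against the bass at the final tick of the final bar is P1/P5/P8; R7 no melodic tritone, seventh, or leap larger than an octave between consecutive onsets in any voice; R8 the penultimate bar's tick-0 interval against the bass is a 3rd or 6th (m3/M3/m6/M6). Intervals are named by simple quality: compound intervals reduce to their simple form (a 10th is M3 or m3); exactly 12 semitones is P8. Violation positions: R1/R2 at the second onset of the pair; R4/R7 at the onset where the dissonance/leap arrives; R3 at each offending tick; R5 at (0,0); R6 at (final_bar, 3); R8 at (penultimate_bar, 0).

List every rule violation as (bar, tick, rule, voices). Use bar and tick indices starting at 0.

bar 0: v0=G3 v1=G4 downbeat P8
bar 1: v0=F3 v1=B3 downbeat TT
bar 2: v0=G3 v1=A3 downbeat M2
bar 3: v0=B3 v1=B3 downbeat P1
bar 4: v0=G3 v1=G4 downbeat P8
bar 5: v0=A3 v1=G4 downbeat m7
bar 6: v0=B3 v1=A4 downbeat m7
bar 7: v0=C4 v1=G4 downbeat P5
bar 8: v0=F3 v1=E4 downbeat M7
bar 9: v0=G3 v1=G4 downbeat P8
  -> R4 @ bar 2 tick 0 v(0, 1): G3/A3 M2 untreated
  -> R4 @ bar 5 tick 0 v(0, 1): A3/G4 m7 untreated
  -> R4 @ bar 8 tick 0 v(0, 1): F3/E4 M7 untreated
  -> R8 @ bar 8 tick 0 v(0, 1): penult M7 not 3rd/6th
  -> R2 @ bar 9 tick 0 v(0, 1): F3/C4 P5 -> G3/G4 P8 similar

(2, 0, R4, (0, 1))
(5, 0, R4, (0, 1))
(8, 0, R4, (0, 1))
(8, 0, R8, (0, 1))
(9, 0, R2, (0, 1))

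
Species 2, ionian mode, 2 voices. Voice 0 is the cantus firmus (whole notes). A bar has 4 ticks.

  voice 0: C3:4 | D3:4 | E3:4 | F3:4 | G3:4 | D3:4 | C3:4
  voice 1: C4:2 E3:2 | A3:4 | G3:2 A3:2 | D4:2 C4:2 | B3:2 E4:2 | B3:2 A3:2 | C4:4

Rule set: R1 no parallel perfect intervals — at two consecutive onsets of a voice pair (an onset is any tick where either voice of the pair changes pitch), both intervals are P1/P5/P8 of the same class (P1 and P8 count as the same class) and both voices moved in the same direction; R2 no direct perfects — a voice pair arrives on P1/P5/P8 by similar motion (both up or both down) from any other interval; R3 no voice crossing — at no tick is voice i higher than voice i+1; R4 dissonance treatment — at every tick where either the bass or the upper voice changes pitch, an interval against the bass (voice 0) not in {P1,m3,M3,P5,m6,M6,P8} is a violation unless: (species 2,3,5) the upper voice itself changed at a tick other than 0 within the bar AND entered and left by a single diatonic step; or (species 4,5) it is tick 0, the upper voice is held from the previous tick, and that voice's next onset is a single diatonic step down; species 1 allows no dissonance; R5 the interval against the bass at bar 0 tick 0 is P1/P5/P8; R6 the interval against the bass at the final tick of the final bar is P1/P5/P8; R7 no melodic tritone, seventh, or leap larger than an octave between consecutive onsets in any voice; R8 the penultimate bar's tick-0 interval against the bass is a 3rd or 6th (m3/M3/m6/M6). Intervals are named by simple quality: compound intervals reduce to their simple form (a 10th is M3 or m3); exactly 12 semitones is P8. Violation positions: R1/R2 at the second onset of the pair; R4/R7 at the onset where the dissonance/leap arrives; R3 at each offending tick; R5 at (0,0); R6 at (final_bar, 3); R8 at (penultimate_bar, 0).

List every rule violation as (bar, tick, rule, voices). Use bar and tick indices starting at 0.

(1, 0, R2, (0, 1))
(2, 2, R4, (0, 1))

bar 0: v0=C3 v1=C4 downbeat P8
bar 1: v0=D3 v1=A3 downbeat P5
bar 2: v0=E3 v1=G3 downbeat m3
bar 3: v0=F3 v1=D4 downbeat M6
bar 4: v0=G3 v1=B3 downbeat M3
bar 5: v0=D3 v1=B3 downbeat M6
bar 6: v0=C3 v1=C4 downbeat P8
  -> R2 @ bar 1 tick 0 v(0, 1): C3/E3 M3 -> D3/A3 P5 similar
  -> R4 @ bar 2 tick 2 v(0, 1): E3/A3 P4 untreated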